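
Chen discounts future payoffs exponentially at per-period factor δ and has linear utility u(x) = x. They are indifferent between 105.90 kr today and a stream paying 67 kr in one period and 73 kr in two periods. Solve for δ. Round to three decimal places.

The stream is worth 67δ + 73δ² today, so 67δ + 73δ² = 105.90.
That is, 73δ² + 67δ − 105.90 = 0, a quadratic in δ.
By the quadratic formula (taking the positive root), δ = (−67 + √35411.80) / 146 ≈ 0.830.

δ ≈ 0.830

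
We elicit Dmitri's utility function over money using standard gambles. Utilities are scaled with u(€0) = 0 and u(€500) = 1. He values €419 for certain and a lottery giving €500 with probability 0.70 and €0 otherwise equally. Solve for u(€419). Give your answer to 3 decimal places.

0.700

u(€419) equals the lottery's expected utility: 0.70·1 + 0.30·0 = 0.70.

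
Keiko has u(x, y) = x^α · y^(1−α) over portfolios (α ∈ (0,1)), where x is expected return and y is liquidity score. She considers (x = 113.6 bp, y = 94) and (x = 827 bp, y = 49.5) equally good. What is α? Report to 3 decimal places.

α ≈ 0.244

Set the two utilities equal: 113.6^α·94^(1−α) = 827^α·49.5^(1−α).
(113.6/827)^α = (49.5/94)^(1−α); take logs: α·ln(113.6/827) = (1−α)·ln(49.5/94), i.e. α·-1.985121 = (1−α)·-0.641322.
So α/(1−α) = (-0.641322)/(-1.985121) = 0.323064, and α = 0.323064/1.323064 ≈ 0.244.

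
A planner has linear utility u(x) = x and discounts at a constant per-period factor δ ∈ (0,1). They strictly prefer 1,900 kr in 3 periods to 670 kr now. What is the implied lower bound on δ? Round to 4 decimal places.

δ > 0.7065

Comparing present values: 670 < δ^3·1900.
So δ^3 > 670/1900 = 0.35263; taking the cube root of both positive sides preserves the inequality.
δ > (670/1900)^(1/3) ≈ 0.7065.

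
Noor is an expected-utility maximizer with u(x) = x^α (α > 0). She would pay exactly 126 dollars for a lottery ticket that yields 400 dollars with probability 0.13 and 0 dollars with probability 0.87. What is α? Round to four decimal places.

α ≈ 1.7661

The lottery's expected utility is 0.13·u(400) + 0.87·u(0) = 0.13·400^α (since u(0) = 0 for α > 0).
Equating: 126^α = 0.13·400^α, i.e. 0.3150^α = 0.13.
Taking logs: α·ln(126/400) = ln(0.13), so α = -2.0402208 / -1.1551826 ≈ 1.7661.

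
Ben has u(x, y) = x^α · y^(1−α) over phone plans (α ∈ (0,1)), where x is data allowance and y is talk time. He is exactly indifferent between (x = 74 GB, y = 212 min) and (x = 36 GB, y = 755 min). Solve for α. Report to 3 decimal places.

Set the two utilities equal: 74^α·212^(1−α) = 36^α·755^(1−α).
(74/36)^α = (755/212)^(1−α); take logs: α·ln(74/36) = (1−α)·ln(755/212), i.e. α·0.720546 = (1−α)·1.270131.
Thus α·(1.990677) = 1.270131, so α = 1.270131/1.990677 ≈ 0.638.

α ≈ 0.638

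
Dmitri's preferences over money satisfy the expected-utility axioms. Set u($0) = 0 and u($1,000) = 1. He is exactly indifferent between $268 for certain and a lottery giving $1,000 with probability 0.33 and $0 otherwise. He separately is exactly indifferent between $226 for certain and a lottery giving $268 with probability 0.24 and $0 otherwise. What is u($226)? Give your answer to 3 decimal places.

0.079

From the first indifference, u($268) = 0.33·u($1,000) + 0.67·u($0) = 0.33·1 + 0.67·0 = 0.33.
Chaining: u($226) = 0.24·0.33 + 0.76·0.00 = 0.0792.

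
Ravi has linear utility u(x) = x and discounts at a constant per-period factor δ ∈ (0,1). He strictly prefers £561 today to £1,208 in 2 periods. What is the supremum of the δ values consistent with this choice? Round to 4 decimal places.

Comparing present values: 561 > δ^2·1208.
Dividing by 1208: δ^2 < 0.46440. Both sides are positive, so the square root keeps the direction.
δ < (561/1208)^(1/2) ≈ 0.6815.

δ < 0.6815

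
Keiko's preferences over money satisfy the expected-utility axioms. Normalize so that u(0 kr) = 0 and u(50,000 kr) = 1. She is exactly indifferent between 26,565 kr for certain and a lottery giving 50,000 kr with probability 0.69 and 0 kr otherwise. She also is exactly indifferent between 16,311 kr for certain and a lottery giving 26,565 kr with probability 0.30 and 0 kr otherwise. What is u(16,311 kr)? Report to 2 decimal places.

From the first indifference, u(26,565 kr) = 0.69·u(50,000 kr) + 0.31·u(0 kr) = 0.69·1 + 0.31·0 = 0.69.
The second indifference gives u(16,311 kr) = 0.30·u(26,565 kr) + 0.70·u(0 kr) = 0.30·0.69 + 0.70·0.00 = 0.2070.

0.21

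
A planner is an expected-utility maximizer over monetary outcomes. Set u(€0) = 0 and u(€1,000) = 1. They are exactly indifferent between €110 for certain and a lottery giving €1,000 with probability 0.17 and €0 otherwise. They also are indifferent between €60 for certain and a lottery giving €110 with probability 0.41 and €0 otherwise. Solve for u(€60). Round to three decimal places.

0.070

First, u(€110) = 0.17·u(€1,000) + 0.83·u(€0) = 0.17.
Chaining: u(€60) = 0.41·0.17 + 0.59·0.00 = 0.0697.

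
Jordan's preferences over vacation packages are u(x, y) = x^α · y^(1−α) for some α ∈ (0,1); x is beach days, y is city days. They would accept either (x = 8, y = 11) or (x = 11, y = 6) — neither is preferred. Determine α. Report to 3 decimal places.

The Cobb–Douglas utilities coincide, so 8^α·11^(1−α) = 11^α·6^(1−α).
Rearrange to (8/11)^α = (6/11)^(1−α) and take logs: α·-0.318454 = (1−α)·-0.606136.
With A = -0.318454 and B = -0.606136: α·A = (1−α)·B, so α = B/(A+B) = -0.606136/-0.924590 ≈ 0.656.

α ≈ 0.656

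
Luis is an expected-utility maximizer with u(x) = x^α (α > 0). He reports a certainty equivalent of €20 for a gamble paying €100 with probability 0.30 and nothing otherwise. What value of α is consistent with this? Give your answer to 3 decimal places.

α ≈ 0.748

Since u(0) = 0, the lottery's EU is 0.30·100^α.
Setting u(20) equal to that: 20^α = 0.30·100^α ⇒ (20/100)^α = 0.30.
Taking logs: α·ln(20/100) = ln(0.30), so α = -1.203973 / -1.609438 ≈ 0.748.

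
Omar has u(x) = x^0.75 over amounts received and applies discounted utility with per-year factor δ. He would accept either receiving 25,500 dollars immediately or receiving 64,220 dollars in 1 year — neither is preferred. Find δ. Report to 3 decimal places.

δ ≈ 0.500

The payoff in 1 year is discounted by δ, so u(25500) = δ·u(64220) and δ = u(25500)/u(64220).
With u(x) = x^0.75: δ = 25500^0.75/64220^0.75 = (25500/64220)^0.75 = 0.50021.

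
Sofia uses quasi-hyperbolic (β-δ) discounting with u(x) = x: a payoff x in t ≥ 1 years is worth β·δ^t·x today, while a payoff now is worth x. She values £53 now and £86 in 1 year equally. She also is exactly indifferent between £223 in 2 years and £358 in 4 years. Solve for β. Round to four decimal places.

From the later pair, β·δ^2·223 = β·δ^4·358; dividing through, δ^2 = 223/358 = 0.62291, so δ = 0.78924.
Substituting δ into 53 = β·δ·86: β = 53/(67.875) ≈ 0.7808.

β ≈ 0.7808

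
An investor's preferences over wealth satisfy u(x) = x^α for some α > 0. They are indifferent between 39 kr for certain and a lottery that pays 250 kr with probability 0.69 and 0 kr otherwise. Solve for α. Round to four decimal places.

α ≈ 0.1997

The lottery's expected utility is 0.69·u(250) + 0.31·u(0) = 0.69·250^α (since u(0) = 0 for α > 0).
Indifference: 39^α = 0.69·250^α, so (39/250)^α = 0.69.
Take logs: α = ln 0.69 / ln(39/250) ≈ 0.199722.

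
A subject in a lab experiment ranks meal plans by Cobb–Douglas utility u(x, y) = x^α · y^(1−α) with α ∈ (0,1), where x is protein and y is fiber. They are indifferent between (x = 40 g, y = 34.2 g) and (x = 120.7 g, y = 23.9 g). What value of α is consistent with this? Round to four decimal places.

The Cobb–Douglas utilities coincide, so 40^α·34.2^(1−α) = 120.7^α·23.9^(1−α).
(40/120.7)^α = (23.9/34.2)^(1−α); take logs: α·ln(40/120.7) = (1−α)·ln(23.9/34.2), i.e. α·-1.1044287 = (1−α)·-0.3583472.
So α/(1−α) = (-0.3583472)/(-1.1044287) = 0.3244639, and α = 0.3244639/1.3244639 ≈ 0.2450.

α ≈ 0.2450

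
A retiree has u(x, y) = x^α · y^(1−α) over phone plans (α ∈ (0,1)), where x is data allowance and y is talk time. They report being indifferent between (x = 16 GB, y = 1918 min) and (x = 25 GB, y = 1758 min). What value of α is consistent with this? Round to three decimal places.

α ≈ 0.163

Set the two utilities equal: 16^α·1918^(1−α) = 25^α·1758^(1−α).
Rearrange to (16/25)^α = (1758/1918)^(1−α) and take logs: α·-0.446287 = (1−α)·-0.087106.
With A = -0.446287 and B = -0.087106: α·A = (1−α)·B, so α = B/(A+B) = -0.087106/-0.533393 ≈ 0.163.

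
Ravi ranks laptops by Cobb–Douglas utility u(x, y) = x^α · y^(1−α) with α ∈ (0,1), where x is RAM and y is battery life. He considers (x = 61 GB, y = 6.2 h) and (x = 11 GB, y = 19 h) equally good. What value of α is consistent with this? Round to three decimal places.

α ≈ 0.395

Set the two utilities equal: 61^α·6.2^(1−α) = 11^α·19^(1−α).
Rearrange to (61/11)^α = (19/6.2)^(1−α) and take logs: α·1.712979 = (1−α)·1.119890.
So α/(1−α) = (1.119890)/(1.712979) = 0.653768, and α = 0.653768/1.653768 ≈ 0.395.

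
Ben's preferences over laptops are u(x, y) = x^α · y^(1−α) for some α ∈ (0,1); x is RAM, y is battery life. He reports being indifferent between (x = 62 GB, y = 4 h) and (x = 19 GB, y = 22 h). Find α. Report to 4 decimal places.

The Cobb–Douglas utilities coincide, so 62^α·4^(1−α) = 19^α·22^(1−α).
Taking logs: α·ln 62 + (1−α)·ln 4 = α·ln 19 + (1−α)·ln 22, i.e. α·1.1826954 = (1−α)·1.7047481.
With A = 1.1826954 and B = 1.7047481: α·A = (1−α)·B, so α = B/(A+B) = 1.7047481/2.8874435 ≈ 0.5904.

α ≈ 0.5904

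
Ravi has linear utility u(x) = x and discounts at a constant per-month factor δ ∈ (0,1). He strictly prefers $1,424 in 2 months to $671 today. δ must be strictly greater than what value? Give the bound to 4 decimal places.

Under u(x) = x this choice says 671 < δ^2·1424.
Dividing by 1424: δ^2 > 0.47121. Both sides are positive, so the square root keeps the direction.
δ > (671/1424)^(1/2) ≈ 0.6864.

δ > 0.6864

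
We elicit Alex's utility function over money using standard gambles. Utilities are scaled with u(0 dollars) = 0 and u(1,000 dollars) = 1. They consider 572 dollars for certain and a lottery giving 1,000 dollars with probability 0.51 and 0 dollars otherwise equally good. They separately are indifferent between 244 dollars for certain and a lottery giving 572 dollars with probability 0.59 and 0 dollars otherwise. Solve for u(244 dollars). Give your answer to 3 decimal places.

The first gamble pins u(572 dollars): it must equal 0.51·1 + 0.49·0 = 0.51.
Chaining: u(244 dollars) = 0.59·0.51 + 0.41·0.00 = 0.3009.

0.301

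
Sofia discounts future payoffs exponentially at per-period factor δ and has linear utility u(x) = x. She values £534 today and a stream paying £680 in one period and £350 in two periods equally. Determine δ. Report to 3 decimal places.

Present value of the stream is 680·δ + 350·δ². Indifference gives 680δ + 350δ² = 534.
Rearranged: 350δ² + 680δ − 534 = 0.
δ = (−680 + √(680² + 4·350·534)) / (2·350) = (−680 + √1210000.00) / 700 ≈ 0.600.

δ ≈ 0.600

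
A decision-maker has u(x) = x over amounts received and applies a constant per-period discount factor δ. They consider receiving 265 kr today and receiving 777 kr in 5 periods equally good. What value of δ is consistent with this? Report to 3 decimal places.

δ ≈ 0.806

Equating discounted utilities: u(265) = δ^5·u(777) ⇒ δ^5 = u(265)/u(777).
With u(x) = x: δ^5 = 265/777 = 0.34106.
So δ = 0.34106^(1/5) ≈ 0.806.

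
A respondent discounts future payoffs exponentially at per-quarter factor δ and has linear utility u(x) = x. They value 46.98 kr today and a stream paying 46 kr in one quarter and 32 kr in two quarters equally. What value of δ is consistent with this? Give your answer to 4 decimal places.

Present value of the stream is 46·δ + 32·δ². Indifference gives 46δ + 32δ² = 46.98.
So 32δ² + 46δ − 46.98 = 0.
By the quadratic formula (taking the positive root), δ = (−46 + √8129.44) / 64 ≈ 0.6901.

δ ≈ 0.6901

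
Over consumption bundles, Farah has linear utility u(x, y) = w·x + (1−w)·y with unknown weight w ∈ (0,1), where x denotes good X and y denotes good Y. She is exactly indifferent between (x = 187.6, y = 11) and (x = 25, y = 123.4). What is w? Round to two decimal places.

w = 0.41

Equating utilities: w·187.6 + (1−w)·11 = w·25 + (1−w)·123.4.
Collecting terms: w·162.6 = (1−w)·112.4.
Hence w = 112.4/(162.6+112.4) = 112.4/275 = 0.41.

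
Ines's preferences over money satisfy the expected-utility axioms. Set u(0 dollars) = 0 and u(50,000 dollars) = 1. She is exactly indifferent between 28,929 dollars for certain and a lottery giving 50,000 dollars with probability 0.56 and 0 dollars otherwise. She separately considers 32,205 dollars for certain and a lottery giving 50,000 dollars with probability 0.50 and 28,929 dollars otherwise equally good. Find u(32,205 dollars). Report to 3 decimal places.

0.780

The first gamble pins u(28,929 dollars): it must equal 0.56·1 + 0.44·0 = 0.56.
Chaining: u(32,205 dollars) = 0.50·1.00 + 0.50·0.56 = 0.7800.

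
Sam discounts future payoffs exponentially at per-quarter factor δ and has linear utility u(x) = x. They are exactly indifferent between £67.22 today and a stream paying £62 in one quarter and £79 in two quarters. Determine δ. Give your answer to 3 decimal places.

The stream is worth 62δ + 79δ² today, so 62δ + 79δ² = 67.22.
That is, 79δ² + 62δ − 67.22 = 0, a quadratic in δ.
The positive root is δ = [−62 + √(62² + 4·79·67.22)] / (2·79) = (−62 + 158.384)/158 ≈ 0.610.

δ ≈ 0.610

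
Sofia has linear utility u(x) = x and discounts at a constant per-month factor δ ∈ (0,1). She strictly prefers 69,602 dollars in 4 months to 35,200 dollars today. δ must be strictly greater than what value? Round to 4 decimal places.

Under u(x) = x this choice says 35200 < δ^4·69602.
So δ^4 > 35200/69602 = 0.50573; taking the 4th root of both positive sides preserves the inequality.
δ > (35200/69602)^(1/4) ≈ 0.8433.

δ > 0.8433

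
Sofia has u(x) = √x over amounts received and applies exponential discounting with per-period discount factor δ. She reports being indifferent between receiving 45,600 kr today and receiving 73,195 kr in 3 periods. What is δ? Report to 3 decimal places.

Indifference means u(45600) = δ^3 · u(73195), so δ^3 = u(45600)/u(73195).
With u(x) = √x: δ^3 = √45600/√73195 = √(45600/73195) = 0.78930.
So δ = 0.78930^(1/3) ≈ 0.924.

δ ≈ 0.924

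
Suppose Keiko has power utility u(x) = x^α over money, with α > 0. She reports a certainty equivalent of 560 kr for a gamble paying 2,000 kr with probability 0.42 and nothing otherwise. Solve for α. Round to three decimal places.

EU(lottery) = 0.42·2000^α + 0.58·0 = 0.42·2000^α.
Setting u(560) equal to that: 560^α = 0.42·2000^α ⇒ (560/2000)^α = 0.42.
Take logs: α = ln 0.42 / ln(560/2000) ≈ 0.68148.

α ≈ 0.681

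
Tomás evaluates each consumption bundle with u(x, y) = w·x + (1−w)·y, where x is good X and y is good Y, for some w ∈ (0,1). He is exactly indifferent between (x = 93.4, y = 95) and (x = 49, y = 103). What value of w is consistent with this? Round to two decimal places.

w = 0.15

u(93.4,95) = u(49,103) means w·93.4 + (1−w)·95 = w·49 + (1−w)·103.
w·(93.4−49) = (1−w)·(103−95), i.e. w·44.4 = (1−w)·8.
The marginal rate of substitution is 8/44.4, so w = 8/(44.4+8) = 0.15.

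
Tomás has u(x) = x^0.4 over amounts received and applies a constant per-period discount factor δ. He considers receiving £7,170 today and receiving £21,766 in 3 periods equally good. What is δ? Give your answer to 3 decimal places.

The payoff in 3 periods is discounted by δ^3, so u(7170) = δ^3·u(21766) and δ^3 = u(7170)/u(21766).
Since u(x) = x^0.4, δ^3 = (7170/21766)^0.4 = 0.32941^0.4 = 0.64135.
Taking the cube root: δ = 0.64135^(1/3) ≈ 0.862.

δ ≈ 0.862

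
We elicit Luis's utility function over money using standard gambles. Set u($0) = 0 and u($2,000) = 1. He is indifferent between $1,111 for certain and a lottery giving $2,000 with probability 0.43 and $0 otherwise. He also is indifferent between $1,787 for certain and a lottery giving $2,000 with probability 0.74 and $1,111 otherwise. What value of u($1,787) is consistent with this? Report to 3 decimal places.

0.852

The first gamble pins u($1,111): it must equal 0.43·1 + 0.57·0 = 0.43.
Then u($1,787) = 0.74·u($2,000) + 0.26·u($1,111) = 0.74·1.00 + 0.26·0.43 = 0.8518.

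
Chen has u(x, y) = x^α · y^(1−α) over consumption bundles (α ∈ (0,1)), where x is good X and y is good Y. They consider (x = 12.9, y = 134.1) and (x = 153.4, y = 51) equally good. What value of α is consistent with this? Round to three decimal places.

α ≈ 0.281

Set the two utilities equal: 12.9^α·134.1^(1−α) = 153.4^α·51^(1−α).
Taking logs: α·ln 12.9 + (1−α)·ln 134.1 = α·ln 153.4 + (1−α)·ln 51, i.e. α·-2.475822 = (1−α)·-0.966760.
So α/(1−α) = (-0.966760)/(-2.475822) = 0.390480, and α = 0.390480/1.390480 ≈ 0.281.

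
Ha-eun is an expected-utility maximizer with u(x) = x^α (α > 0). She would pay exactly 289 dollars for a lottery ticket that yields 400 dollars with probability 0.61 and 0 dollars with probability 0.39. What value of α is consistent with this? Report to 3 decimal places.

α ≈ 1.521

The lottery's expected utility is 0.61·u(400) + 0.39·u(0) = 0.61·400^α (since u(0) = 0 for α > 0).
Equating: 289^α = 0.61·400^α, i.e. 0.7225^α = 0.61.
α = ln(0.61) / ln(289/400) = -0.494296/-0.325038 ≈ 1.521.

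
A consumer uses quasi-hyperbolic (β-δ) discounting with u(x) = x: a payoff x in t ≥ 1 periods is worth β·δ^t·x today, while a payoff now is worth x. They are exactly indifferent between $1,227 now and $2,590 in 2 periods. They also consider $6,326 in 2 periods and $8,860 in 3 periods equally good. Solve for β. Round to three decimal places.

β ≈ 0.929

From the later pair, β·δ^2·6326 = β·δ^3·8860; dividing through, δ = 6326/8860 = 0.71400.
Substituting δ into 1227 = β·δ^2·2590: β = 1227/(1320.355) ≈ 0.929.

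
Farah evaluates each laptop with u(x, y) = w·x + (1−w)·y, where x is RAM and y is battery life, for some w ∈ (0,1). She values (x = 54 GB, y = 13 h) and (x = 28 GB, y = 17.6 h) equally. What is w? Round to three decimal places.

Equating utilities: w·54 + (1−w)·13 = w·28 + (1−w)·17.6.
w·(54−28) = (1−w)·(17.6−13), i.e. w·26 = (1−w)·4.6.
So w/(1−w) = 4.6/26 = 0.1769, giving w = 4.6/(26+4.6) = 0.150.

w = 0.150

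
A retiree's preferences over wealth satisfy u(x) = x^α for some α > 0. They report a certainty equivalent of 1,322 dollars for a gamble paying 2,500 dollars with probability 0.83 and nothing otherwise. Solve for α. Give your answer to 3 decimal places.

α ≈ 0.292

EU(lottery) = 0.83·2500^α + 0.17·0 = 0.83·2500^α.
Equating: 1322^α = 0.83·2500^α, i.e. 0.5288^α = 0.83.
α = ln(0.83) / ln(1322/2500) = -0.186330/-0.637145 ≈ 0.292.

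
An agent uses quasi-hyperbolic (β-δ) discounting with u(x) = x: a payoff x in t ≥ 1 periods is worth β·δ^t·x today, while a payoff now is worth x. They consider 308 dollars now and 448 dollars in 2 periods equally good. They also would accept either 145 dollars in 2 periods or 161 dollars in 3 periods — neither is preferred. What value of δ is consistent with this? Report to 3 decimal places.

The second indifference involves only future payoffs, so β cancels: β·δ^2·145 = β·δ^3·161, giving δ = 145/161 = 0.90062.

δ ≈ 0.901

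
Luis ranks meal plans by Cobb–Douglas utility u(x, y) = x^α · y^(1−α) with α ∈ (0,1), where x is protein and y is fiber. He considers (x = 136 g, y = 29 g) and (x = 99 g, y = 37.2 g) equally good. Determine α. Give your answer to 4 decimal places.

Set the two utilities equal: 136^α·29^(1−α) = 99^α·37.2^(1−α).
Rearrange to (136/99)^α = (37.2/29)^(1−α) and take logs: α·0.3175350 = (1−α)·0.2490129.
So α/(1−α) = (0.2490129)/(0.3175350) = 0.7842062, and α = 0.7842062/1.7842062 ≈ 0.4395.

α ≈ 0.4395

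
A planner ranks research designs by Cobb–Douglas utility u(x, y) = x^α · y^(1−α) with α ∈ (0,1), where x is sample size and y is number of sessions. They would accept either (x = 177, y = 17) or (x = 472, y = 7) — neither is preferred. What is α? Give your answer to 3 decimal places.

The Cobb–Douglas utilities coincide, so 177^α·17^(1−α) = 472^α·7^(1−α).
Taking logs: α·ln 177 + (1−α)·ln 17 = α·ln 472 + (1−α)·ln 7, i.e. α·-0.980829 = (1−α)·-0.887303.
With A = -0.980829 and B = -0.887303: α·A = (1−α)·B, so α = B/(A+B) = -0.887303/-1.868132 ≈ 0.475.

α ≈ 0.475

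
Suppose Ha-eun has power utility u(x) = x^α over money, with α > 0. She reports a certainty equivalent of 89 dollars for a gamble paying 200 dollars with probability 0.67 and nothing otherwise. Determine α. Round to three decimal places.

α ≈ 0.495

EU(lottery) = 0.67·200^α + 0.33·0 = 0.67·200^α.
Equating: 89^α = 0.67·200^α, i.e. 0.4450^α = 0.67.
Taking logs: α·ln(89/200) = ln(0.67), so α = -0.400478 / -0.809681 ≈ 0.495.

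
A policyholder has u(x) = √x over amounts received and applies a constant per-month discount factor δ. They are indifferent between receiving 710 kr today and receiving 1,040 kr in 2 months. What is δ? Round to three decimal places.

δ ≈ 0.909

Equating discounted utilities: u(710) = δ^2·u(1040) ⇒ δ^2 = u(710)/u(1040).
Since u(x) = √x, δ^2 = √(710/1040) = 0.82625.
Taking the square root: δ = 0.82625^(1/2) ≈ 0.909.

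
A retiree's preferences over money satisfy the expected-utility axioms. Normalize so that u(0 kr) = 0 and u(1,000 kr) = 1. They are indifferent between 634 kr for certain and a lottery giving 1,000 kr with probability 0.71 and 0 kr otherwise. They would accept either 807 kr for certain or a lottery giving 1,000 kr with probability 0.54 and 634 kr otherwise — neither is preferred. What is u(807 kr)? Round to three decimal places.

From the first indifference, u(634 kr) = 0.71·u(1,000 kr) + 0.29·u(0 kr) = 0.71·1 + 0.29·0 = 0.71.
Chaining: u(807 kr) = 0.54·1.00 + 0.46·0.71 = 0.8666.

0.867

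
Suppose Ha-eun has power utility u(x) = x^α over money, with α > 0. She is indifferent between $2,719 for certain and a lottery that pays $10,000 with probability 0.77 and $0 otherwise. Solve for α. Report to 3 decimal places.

α ≈ 0.201

Since u(0) = 0, the lottery's EU is 0.77·10000^α.
Equating: 2719^α = 0.77·10000^α, i.e. 0.2719^α = 0.77.
Taking logs: α·ln(2719/10000) = ln(0.77), so α = -0.261365 / -1.302321 ≈ 0.201.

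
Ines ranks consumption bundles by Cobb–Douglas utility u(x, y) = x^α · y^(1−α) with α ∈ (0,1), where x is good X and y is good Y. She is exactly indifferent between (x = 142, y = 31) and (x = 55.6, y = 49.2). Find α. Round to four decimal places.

Indifference: 142^α · 31^(1−α) = 55.6^α · 49.2^(1−α).
Taking logs: α·ln 142 + (1−α)·ln 31 = α·ln 55.6 + (1−α)·ln 49.2, i.e. α·0.9376439 = (1−α)·0.4619064.
With A = 0.9376439 and B = 0.4619064: α·A = (1−α)·B, so α = B/(A+B) = 0.4619064/1.3995503 ≈ 0.3300.

α ≈ 0.3300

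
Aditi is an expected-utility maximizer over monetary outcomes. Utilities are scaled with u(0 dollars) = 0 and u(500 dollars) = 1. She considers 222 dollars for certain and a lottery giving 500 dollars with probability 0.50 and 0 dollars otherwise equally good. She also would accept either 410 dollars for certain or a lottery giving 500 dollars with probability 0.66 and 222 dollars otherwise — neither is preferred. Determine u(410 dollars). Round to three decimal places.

The first gamble pins u(222 dollars): it must equal 0.50·1 + 0.50·0 = 0.50.
Then u(410 dollars) = 0.66·u(500 dollars) + 0.34·u(222 dollars) = 0.66·1.00 + 0.34·0.50 = 0.8300.

0.830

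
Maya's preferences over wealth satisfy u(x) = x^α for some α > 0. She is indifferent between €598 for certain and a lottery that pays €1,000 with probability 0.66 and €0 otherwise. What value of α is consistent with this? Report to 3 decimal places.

α ≈ 0.808

EU(lottery) = 0.66·1000^α + 0.34·0 = 0.66·1000^α.
Equating: 598^α = 0.66·1000^α, i.e. 0.5980^α = 0.66.
α = ln(0.66) / ln(598/1000) = -0.415515/-0.514165 ≈ 0.808.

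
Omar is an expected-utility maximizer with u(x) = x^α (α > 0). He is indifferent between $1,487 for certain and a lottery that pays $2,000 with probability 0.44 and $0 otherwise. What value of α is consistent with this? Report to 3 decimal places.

α ≈ 2.770

The lottery's expected utility is 0.44·u(2000) + 0.56·u(0) = 0.44·2000^α (since u(0) = 0 for α > 0).
Equating: 1487^α = 0.44·2000^α, i.e. 0.7435^α = 0.44.
Take logs: α = ln 0.44 / ln(1487/2000) ≈ 2.76997.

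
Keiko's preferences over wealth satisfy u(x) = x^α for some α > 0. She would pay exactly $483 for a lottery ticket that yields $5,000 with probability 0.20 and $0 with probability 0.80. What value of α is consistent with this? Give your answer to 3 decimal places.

EU(lottery) = 0.20·5000^α + 0.80·0 = 0.20·5000^α.
Indifference: 483^α = 0.20·5000^α, so (483/5000)^α = 0.20.
Take logs: α = ln 0.20 / ln(483/5000) ≈ 0.68862.

α ≈ 0.689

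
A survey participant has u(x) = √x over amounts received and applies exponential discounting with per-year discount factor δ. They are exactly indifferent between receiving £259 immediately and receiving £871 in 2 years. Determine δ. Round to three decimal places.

The payoff in 2 years is discounted by δ^2, so u(259) = δ^2·u(871) and δ^2 = u(259)/u(871).
With u(x) = √x: δ^2 = √259/√871 = √(259/871) = 0.54531.
Hence δ = (0.54531)^(1/2) = 0.73845.

δ ≈ 0.738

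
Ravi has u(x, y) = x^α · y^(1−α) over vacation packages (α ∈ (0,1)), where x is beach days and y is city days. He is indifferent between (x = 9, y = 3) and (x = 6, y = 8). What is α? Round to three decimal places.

Indifference: 9^α · 3^(1−α) = 6^α · 8^(1−α).
(9/6)^α = (8/3)^(1−α); take logs: α·ln(9/6) = (1−α)·ln(8/3), i.e. α·0.405465 = (1−α)·0.980829.
Thus α·(1.386294) = 0.980829, so α = 0.980829/1.386294 ≈ 0.708.

α ≈ 0.708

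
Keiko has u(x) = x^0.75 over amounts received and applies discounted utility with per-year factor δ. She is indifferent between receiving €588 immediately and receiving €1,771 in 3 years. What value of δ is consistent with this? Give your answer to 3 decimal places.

δ ≈ 0.759

The payoff in 3 years is discounted by δ^3, so u(588) = δ^3·u(1771) and δ^3 = u(588)/u(1771).
Since u(x) = x^0.75, δ^3 = (588/1771)^0.75 = 0.33202^0.75 = 0.43739.
Taking the cube root: δ = 0.43739^(1/3) ≈ 0.759.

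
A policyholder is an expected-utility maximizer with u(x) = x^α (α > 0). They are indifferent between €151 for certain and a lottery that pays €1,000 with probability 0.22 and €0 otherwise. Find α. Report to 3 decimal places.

Since u(0) = 0, the lottery's EU is 0.22·1000^α.
Equating: 151^α = 0.22·1000^α, i.e. 0.1510^α = 0.22.
Taking logs: α·ln(151/1000) = ln(0.22), so α = -1.514128 / -1.890475 ≈ 0.801.

α ≈ 0.801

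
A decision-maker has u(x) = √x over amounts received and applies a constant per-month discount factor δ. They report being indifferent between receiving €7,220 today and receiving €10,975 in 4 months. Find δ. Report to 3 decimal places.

δ ≈ 0.949

Equating discounted utilities: u(7220) = δ^4·u(10975) ⇒ δ^4 = u(7220)/u(10975).
With u(x) = √x: δ^4 = √7220/√10975 = √(7220/10975) = 0.81108.
Taking the 4th root: δ = 0.81108^(1/4) ≈ 0.949.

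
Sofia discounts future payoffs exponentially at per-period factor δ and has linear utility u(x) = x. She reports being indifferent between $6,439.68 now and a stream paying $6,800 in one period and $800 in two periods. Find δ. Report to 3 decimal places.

The stream is worth 6800δ + 800δ² today, so 6800δ + 800δ² = 6439.68.
Rearranged: 800δ² + 6800δ − 6439.68 = 0.
The positive root is δ = [−6800 + √(6800² + 4·800·6439.68)] / (2·800) = (−6800 + 8176.000)/1600 ≈ 0.860.

δ ≈ 0.860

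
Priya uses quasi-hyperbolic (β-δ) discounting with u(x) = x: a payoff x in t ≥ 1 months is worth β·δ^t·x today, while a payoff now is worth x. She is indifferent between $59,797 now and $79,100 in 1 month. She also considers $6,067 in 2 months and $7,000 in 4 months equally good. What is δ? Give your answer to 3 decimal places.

δ ≈ 0.931

From the later pair, β·δ^2·6067 = β·δ^4·7000; dividing through, δ^2 = 6067/7000 = 0.86671, so δ = 0.93097.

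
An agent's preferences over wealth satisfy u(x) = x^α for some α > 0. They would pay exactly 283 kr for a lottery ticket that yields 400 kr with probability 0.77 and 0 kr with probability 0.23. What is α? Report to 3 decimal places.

α ≈ 0.755

EU(lottery) = 0.77·400^α + 0.23·0 = 0.77·400^α.
Equating: 283^α = 0.77·400^α, i.e. 0.7075^α = 0.77.
α = ln(0.77) / ln(283/400) = -0.261365/-0.346018 ≈ 0.755.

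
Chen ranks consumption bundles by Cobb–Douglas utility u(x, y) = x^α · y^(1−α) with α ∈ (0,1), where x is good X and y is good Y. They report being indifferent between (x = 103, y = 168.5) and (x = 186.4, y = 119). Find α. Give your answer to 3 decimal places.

Set the two utilities equal: 103^α·168.5^(1−α) = 186.4^α·119^(1−α).
Rearrange to (103/186.4)^α = (119/168.5)^(1−α) and take logs: α·-0.593166 = (1−α)·-0.347812.
So α/(1−α) = (-0.347812)/(-0.593166) = 0.586365, and α = 0.586365/1.586365 ≈ 0.370.

α ≈ 0.370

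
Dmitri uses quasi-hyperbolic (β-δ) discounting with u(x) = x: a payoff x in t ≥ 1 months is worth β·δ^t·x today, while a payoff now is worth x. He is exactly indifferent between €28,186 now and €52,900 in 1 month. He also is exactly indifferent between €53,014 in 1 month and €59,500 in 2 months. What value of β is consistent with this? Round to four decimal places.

Both payoffs in the second observation are in the future, so β drops out: δ^1·53014 = δ^2·59500 ⇒ δ = 53014/59500 = 0.89099.
Now use the now-vs-future pair: 28186 = β·δ·52900 gives β = 28186/(0.89099·52900) ≈ 0.5980.

β ≈ 0.5980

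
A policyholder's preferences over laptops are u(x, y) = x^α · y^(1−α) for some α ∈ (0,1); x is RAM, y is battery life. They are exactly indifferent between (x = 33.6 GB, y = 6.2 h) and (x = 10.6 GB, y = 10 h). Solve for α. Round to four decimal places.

α ≈ 0.2930

The Cobb–Douglas utilities coincide, so 33.6^α·6.2^(1−α) = 10.6^α·10^(1−α).
Rearrange to (33.6/10.6)^α = (10/6.2)^(1−α) and take logs: α·1.1536721 = (1−α)·0.4780358.
With A = 1.1536721 and B = 0.4780358: α·A = (1−α)·B, so α = B/(A+B) = 0.4780358/1.6317079 ≈ 0.2930.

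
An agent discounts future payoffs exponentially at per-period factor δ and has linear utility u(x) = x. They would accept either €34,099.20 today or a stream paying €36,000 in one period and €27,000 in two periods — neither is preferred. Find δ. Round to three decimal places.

δ ≈ 0.640

The stream is worth 36000δ + 27000δ² today, so 36000δ + 27000δ² = 34099.20.
Rearranged: 27000δ² + 36000δ − 34099.20 = 0.
By the quadratic formula (taking the positive root), δ = (−36000 + √4978713600.00) / 54000 ≈ 0.640.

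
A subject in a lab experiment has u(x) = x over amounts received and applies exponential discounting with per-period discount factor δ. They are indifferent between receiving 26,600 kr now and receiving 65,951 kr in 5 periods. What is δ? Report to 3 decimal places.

δ ≈ 0.834

Equating discounted utilities: u(26600) = δ^5·u(65951) ⇒ δ^5 = u(26600)/u(65951).
With u(x) = x: δ^5 = 26600/65951 = 0.40333.
So δ = 0.40333^(1/5) ≈ 0.834.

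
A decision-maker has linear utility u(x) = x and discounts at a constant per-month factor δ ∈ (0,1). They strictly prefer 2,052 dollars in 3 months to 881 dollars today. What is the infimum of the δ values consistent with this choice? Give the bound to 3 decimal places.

The preference means 881 < δ^3·2052.
Hence δ^3 > 881/2052 = 0.42934, and x ↦ x^(1/3) is increasing on (0,∞).
δ > 0.42934^(1/3) = 0.754.

δ > 0.754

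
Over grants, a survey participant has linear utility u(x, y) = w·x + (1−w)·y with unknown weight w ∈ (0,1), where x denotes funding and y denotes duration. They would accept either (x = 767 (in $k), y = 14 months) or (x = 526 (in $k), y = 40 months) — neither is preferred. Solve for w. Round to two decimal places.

Indifference: w·767 + (1−w)·14 = w·526 + (1−w)·40.
w·(767−526) = (1−w)·(40−14), i.e. w·241 = (1−w)·26.
So w/(1−w) = 26/241 = 0.1079, giving w = 26/(241+26) = 0.10.

w = 0.10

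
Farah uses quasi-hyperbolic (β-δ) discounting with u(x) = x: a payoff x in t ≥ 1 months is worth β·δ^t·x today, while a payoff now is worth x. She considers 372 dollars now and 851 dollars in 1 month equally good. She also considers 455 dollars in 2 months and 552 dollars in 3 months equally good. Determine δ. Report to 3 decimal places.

The second indifference involves only future payoffs, so β cancels: β·δ^2·455 = β·δ^3·552, giving δ = 455/552 = 0.82428.

δ ≈ 0.824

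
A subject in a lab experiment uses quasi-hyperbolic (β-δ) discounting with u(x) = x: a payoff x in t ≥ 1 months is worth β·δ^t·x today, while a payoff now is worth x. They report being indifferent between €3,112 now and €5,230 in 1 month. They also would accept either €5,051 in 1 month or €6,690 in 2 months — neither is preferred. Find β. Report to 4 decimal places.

β ≈ 0.7881

Both payoffs in the second observation are in the future, so β drops out: δ^1·5051 = δ^2·6690 ⇒ δ = 5051/6690 = 0.75501.
The first indifference: 3112 = β·δ·5230, so β = 3112/(δ·5230) = 3112/(0.75501·5230) ≈ 0.7881.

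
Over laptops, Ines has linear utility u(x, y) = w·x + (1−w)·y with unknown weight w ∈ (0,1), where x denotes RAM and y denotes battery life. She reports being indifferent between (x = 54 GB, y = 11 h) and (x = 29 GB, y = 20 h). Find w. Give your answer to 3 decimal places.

Equating utilities: w·54 + (1−w)·11 = w·29 + (1−w)·20.
w·(54−29) = (1−w)·(20−11), i.e. w·25 = (1−w)·9.
Hence w = 9/(25+9) = 9/34 = 0.265.

w = 0.265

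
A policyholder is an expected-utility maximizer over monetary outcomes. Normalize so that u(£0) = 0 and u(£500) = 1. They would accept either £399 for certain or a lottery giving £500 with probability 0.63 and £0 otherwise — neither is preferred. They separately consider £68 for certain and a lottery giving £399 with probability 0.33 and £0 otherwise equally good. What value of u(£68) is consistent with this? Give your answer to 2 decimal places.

0.21

The first gamble pins u(£399): it must equal 0.63·1 + 0.37·0 = 0.63.
Then u(£68) = 0.33·u(£399) + 0.67·u(£0) = 0.33·0.63 + 0.67·0.00 = 0.2079.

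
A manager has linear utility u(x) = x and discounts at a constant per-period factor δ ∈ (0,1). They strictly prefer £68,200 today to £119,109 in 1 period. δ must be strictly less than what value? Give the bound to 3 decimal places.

δ < 0.573

Comparing present values: 68200 > δ·119109.
So δ < 68200/119109 = 0.57258.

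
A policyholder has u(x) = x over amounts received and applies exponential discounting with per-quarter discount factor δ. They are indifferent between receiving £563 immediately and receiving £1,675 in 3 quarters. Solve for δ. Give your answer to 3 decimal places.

δ ≈ 0.695

Equating discounted utilities: u(563) = δ^3·u(1675) ⇒ δ^3 = u(563)/u(1675).
With u(x) = x: δ^3 = 563/1675 = 0.33612.
Hence δ = (0.33612)^(1/3) = 0.69529.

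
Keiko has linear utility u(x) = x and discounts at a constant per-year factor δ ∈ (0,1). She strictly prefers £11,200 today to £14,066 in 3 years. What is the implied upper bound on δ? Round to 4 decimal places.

Comparing present values: 11200 > δ^3·14066.
So δ^3 < 11200/14066 = 0.79625; taking the cube root of both positive sides preserves the inequality.
δ < (11200/14066)^(1/3) ≈ 0.9269.

δ < 0.9269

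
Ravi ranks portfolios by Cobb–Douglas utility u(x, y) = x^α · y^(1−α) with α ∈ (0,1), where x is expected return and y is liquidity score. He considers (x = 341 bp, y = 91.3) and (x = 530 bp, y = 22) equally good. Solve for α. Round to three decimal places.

α ≈ 0.763

Set the two utilities equal: 341^α·91.3^(1−α) = 530^α·22^(1−α).
Rearrange to (341/530)^α = (22/91.3)^(1−α) and take logs: α·-0.440995 = (1−α)·-1.423108.
With A = -0.440995 and B = -1.423108: α·A = (1−α)·B, so α = B/(A+B) = -1.423108/-1.864103 ≈ 0.763.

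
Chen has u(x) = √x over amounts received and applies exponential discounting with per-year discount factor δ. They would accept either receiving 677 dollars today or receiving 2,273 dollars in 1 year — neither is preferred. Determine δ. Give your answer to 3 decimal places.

Indifference means u(677) = δ · u(2273), so δ = u(677)/u(2273).
Since u(x) = √x, δ = √(677/2273) = 0.54575.

δ ≈ 0.546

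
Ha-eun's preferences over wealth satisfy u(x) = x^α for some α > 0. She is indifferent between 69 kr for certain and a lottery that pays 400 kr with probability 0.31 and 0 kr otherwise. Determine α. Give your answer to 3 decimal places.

α ≈ 0.666

EU(lottery) = 0.31·400^α + 0.69·0 = 0.31·400^α.
Indifference: 69^α = 0.31·400^α, so (69/400)^α = 0.31.
Take logs: α = ln 0.31 / ln(69/400) ≈ 0.66645.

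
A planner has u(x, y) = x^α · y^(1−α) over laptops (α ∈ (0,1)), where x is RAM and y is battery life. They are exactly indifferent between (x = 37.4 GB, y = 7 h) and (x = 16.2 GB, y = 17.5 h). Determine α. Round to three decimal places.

The Cobb–Douglas utilities coincide, so 37.4^α·7^(1−α) = 16.2^α·17.5^(1−α).
Rearrange to (37.4/16.2)^α = (17.5/7)^(1−α) and take logs: α·0.836659 = (1−α)·0.916291.
With A = 0.836659 and B = 0.916291: α·A = (1−α)·B, so α = B/(A+B) = 0.916291/1.752950 ≈ 0.523.

α ≈ 0.523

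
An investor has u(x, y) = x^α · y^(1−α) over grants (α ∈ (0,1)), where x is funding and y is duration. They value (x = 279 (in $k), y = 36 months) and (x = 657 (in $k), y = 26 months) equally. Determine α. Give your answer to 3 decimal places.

The Cobb–Douglas utilities coincide, so 279^α·36^(1−α) = 657^α·26^(1−α).
Rearrange to (279/657)^α = (26/36)^(1−α) and take logs: α·-0.856472 = (1−α)·-0.325422.
So α/(1−α) = (-0.325422)/(-0.856472) = 0.379956, and α = 0.379956/1.379956 ≈ 0.275.

α ≈ 0.275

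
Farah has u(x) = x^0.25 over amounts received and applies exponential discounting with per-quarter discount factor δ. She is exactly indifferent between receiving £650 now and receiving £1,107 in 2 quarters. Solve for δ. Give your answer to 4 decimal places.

δ ≈ 0.9356

Indifference means u(650) = δ^2 · u(1107), so δ^2 = u(650)/u(1107).
Since u(x) = x^0.25, δ^2 = (650/1107)^0.25 = 0.58717^0.25 = 0.87537.
Hence δ = (0.87537)^(1/2) = 0.935612.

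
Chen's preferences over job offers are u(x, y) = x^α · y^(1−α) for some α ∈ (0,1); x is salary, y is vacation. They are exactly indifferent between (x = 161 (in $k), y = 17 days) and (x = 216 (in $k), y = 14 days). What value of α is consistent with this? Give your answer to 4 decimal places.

α ≈ 0.3978

Indifference: 161^α · 17^(1−α) = 216^α · 14^(1−α).
Taking logs: α·ln 161 + (1−α)·ln 17 = α·ln 216 + (1−α)·ln 14, i.e. α·-0.2938740 = (1−α)·-0.1941560.
Thus α·(-0.4880300) = -0.1941560, so α = -0.1941560/-0.4880300 ≈ 0.3978.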